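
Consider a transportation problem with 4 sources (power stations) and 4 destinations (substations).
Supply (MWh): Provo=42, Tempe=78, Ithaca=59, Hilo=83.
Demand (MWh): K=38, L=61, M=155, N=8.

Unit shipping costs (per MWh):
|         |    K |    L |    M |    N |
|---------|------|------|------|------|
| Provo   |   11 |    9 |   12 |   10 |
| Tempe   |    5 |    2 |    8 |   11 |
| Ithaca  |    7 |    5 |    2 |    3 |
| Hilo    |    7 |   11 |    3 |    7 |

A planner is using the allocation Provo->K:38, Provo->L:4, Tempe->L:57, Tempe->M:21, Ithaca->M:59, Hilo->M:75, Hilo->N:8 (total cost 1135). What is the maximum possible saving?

94

Current plan cost = 38·11 + 4·9 + 57·2 + 21·8 + 59·2 + 75·3 + 8·7 = 1135.
Optimal plan:
  Provo->K: 21 × 11 = 231
  Provo->M: 13 × 12 = 156
  Provo->N: 8 × 10 = 80
  Tempe->K: 17 × 5 = 85
  Tempe->L: 61 × 2 = 122
  Ithaca->M: 59 × 2 = 118
  Hilo->M: 83 × 3 = 249
Optimal cost = 1041.
Saving = 1135 − 1041 = 94.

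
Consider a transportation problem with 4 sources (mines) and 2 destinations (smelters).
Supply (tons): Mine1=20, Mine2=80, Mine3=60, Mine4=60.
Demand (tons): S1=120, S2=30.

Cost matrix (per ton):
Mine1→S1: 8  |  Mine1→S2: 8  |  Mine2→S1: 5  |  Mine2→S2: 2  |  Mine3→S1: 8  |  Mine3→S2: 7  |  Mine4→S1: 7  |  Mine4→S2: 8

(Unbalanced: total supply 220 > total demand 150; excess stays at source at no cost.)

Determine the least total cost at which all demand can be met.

810

Optimal allocation:
  Mine2–S1: 50 tons
  Mine2–S2: 30 tons
  Mine3–S1: 10 tons
  Mine4–S1: 60 tons
Total cost = 810.
(Supply check: Mine1 ships 0; Mine2 ships 80; Mine3 ships 10; Mine4 ships 60.)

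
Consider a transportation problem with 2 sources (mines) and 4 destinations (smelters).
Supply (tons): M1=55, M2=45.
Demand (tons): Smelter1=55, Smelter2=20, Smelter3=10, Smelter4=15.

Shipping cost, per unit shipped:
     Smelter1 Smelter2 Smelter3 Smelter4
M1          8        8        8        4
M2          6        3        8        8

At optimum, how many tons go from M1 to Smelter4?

15

Optimal shipments:
  M1→Smelter1: 30 × 8 = 240
  M1→Smelter3: 10 × 8 = 80
  M1→Smelter4: 15 × 4 = 60
  M2→Smelter1: 25 × 6 = 150
  M2→Smelter2: 20 × 3 = 60
Total cost = 590.
So M1→Smelter4 carries 15 tons.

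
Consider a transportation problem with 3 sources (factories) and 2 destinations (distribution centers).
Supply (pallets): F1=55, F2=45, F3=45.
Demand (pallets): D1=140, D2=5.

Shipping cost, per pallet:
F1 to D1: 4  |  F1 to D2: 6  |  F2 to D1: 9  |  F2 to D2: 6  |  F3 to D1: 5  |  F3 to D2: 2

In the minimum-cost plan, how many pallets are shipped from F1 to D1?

55

Optimal shipments:
  F1->D1: 55 pallets
  F2->D1: 45 pallets
  F3->D1: 40 pallets
  F3->D2: 5 pallets
Total cost = 835.
So F1→D1 carries 55 pallets.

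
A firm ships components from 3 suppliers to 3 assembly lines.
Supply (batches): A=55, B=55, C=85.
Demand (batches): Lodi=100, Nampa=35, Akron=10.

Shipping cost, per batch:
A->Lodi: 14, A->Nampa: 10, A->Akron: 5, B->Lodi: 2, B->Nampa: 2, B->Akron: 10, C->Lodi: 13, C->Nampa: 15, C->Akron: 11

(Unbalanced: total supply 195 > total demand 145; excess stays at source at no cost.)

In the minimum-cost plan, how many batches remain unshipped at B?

An optimal plan:
  A→Nampa: 35 × 10 = 350
  A→Akron: 10 × 5 = 50
  B→Lodi: 55 × 2 = 110
  C→Lodi: 45 × 13 = 585
Total cost = 1095.
B ships 55 of its 55, leaving 0.

0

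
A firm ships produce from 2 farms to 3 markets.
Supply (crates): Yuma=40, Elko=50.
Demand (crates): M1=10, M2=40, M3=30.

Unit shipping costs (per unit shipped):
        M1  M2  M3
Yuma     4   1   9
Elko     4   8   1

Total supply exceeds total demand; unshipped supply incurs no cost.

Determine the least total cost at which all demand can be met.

One minimum-cost allocation:
  Yuma→M2: 40 × 1 = 40
  Elko→M1: 10 × 4 = 40
  Elko→M3: 30 × 1 = 30
Total = 40 + 40 + 30 = 110.
(Supply check: Yuma ships 40; Elko ships 40.)

110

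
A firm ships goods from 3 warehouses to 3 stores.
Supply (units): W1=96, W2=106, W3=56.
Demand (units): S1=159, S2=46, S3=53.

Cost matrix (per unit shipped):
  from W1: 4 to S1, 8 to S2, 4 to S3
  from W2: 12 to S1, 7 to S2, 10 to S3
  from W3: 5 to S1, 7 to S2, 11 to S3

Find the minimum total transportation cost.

1600

An optimal shipping plan:
  W1–S1: 96 × 4 = 384
  W2–S1: 7 × 12 = 84
  W2–S2: 46 × 7 = 322
  W2–S3: 53 × 10 = 530
  W3–S1: 56 × 5 = 280
Total = 384 + 84 + 322 + 530 + 280 = 1600.
(Supply check: W1 ships 96; W2 ships 106; W3 ships 56.)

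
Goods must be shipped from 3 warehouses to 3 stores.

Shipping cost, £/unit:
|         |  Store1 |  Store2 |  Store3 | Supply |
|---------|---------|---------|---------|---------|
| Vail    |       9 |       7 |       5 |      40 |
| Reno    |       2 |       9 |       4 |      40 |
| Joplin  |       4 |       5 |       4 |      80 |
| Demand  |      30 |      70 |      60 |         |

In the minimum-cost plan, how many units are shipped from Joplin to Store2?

70

Solving gives:
  Vail->Store3: 40 × £5 = £200
  Reno->Store1: 30 × £2 = £60
  Reno->Store3: 10 × £4 = £40
  Joplin->Store2: 70 × £5 = £350
  Joplin->Store3: 10 × £4 = £40
Total cost = £690.
So Joplin→Store2 carries 70 units.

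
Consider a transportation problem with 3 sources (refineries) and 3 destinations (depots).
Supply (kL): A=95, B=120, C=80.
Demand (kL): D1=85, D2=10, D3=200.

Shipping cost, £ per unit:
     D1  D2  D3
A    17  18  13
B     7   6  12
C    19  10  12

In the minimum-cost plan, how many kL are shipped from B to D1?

85

Optimal shipments:
  A->D3: 95 × £13 = £1235
  B->D1: 85 × £7 = £595
  B->D2: 10 × £6 = £60
  B->D3: 25 × £12 = £300
  C->D3: 80 × £12 = £960
Total cost = £3150.
So B→D1 carries 85 kL.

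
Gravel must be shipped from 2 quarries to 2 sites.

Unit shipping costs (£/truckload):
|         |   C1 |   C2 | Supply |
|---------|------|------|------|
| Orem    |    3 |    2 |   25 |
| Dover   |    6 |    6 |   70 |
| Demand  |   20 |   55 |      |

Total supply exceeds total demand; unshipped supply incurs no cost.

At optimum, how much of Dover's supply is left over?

20

Minimum-cost shipments:
  Orem→C2: 25 truckloads
  Dover→C1: 20 truckloads
  Dover→C2: 30 truckloads
Total cost = £350.
Dover ships 50 of its 70, leaving 20.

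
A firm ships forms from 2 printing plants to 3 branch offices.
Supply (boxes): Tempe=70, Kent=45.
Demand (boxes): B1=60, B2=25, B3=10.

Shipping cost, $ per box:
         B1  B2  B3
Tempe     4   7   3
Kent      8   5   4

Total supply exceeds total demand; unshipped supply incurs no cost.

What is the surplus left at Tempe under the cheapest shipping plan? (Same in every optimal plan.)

An optimal plan:
  Tempe->B1: 60 × $4 = $240
  Tempe->B3: 10 × $3 = $30
  Kent->B2: 25 × $5 = $125
Total cost = $395.
Tempe ships 70 of its 70, leaving 0.

0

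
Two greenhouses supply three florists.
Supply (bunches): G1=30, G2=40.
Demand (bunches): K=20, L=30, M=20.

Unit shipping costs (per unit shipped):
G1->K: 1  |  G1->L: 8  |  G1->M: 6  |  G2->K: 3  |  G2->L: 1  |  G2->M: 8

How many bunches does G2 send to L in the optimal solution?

Optimal shipments:
  G1 to K: 20 × 1 = 20
  G1 to M: 10 × 6 = 60
  G2 to L: 30 × 1 = 30
  G2 to M: 10 × 8 = 80
Total cost = 190.
So G2→L carries 30 bunches.

30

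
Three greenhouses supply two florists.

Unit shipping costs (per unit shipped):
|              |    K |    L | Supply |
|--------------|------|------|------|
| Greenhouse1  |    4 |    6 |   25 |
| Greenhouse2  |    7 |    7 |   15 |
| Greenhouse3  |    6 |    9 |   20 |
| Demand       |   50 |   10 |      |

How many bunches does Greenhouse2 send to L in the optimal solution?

10

Solving gives:
  Greenhouse1 to K: 25 × 4 = 100
  Greenhouse2 to K: 5 × 7 = 35
  Greenhouse2 to L: 10 × 7 = 70
  Greenhouse3 to K: 20 × 6 = 120
Total cost = 325.
So Greenhouse2→L carries 10 bunches.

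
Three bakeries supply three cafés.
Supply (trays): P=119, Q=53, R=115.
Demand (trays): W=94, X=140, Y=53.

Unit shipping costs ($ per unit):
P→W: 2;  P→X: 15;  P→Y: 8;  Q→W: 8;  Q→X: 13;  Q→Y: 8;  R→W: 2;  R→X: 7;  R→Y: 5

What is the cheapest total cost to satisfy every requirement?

An optimal shipping plan:
  P–W: 94 × $2 = $188
  P–Y: 25 × $8 = $200
  Q–X: 25 × $13 = $325
  Q–Y: 28 × $8 = $224
  R–X: 115 × $7 = $805
Total = 188 + 200 + 325 + 224 + 805 = $1742.

1742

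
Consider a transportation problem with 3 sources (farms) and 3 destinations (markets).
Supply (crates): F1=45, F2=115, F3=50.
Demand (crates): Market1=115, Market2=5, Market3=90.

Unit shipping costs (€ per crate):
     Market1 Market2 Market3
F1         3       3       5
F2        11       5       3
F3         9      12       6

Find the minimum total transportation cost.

1100

An optimal shipping plan:
  F1 to Market1: 45 crates
  F2 to Market1: 20 crates
  F2 to Market2: 5 crates
  F2 to Market3: 90 crates
  F3 to Market1: 50 crates
Total cost = €1100.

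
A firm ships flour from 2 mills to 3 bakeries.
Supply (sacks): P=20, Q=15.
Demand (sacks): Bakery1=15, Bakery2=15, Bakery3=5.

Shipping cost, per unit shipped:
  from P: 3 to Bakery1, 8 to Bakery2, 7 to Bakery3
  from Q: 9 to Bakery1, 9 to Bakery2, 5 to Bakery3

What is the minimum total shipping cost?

200

An optimal shipping plan:
  P–Bakery1: 15 × 3 = 45
  P–Bakery2: 5 × 8 = 40
  Q–Bakery2: 10 × 9 = 90
  Q–Bakery3: 5 × 5 = 25
Total = 45 + 40 + 90 + 25 = 200.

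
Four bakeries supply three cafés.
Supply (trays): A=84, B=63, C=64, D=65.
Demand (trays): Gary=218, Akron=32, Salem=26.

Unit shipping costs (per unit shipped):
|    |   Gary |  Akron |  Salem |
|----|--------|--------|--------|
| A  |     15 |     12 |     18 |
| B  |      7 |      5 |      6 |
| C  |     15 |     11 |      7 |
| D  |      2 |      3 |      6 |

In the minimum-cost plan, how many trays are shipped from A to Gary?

84

Solving gives:
  A to Gary: 84 × 15 = 1260
  B to Gary: 63 × 7 = 441
  C to Gary: 6 × 15 = 90
  C to Akron: 32 × 11 = 352
  C to Salem: 26 × 7 = 182
  D to Gary: 65 × 2 = 130
Total cost = 2455.
So A→Gary carries 84 trays.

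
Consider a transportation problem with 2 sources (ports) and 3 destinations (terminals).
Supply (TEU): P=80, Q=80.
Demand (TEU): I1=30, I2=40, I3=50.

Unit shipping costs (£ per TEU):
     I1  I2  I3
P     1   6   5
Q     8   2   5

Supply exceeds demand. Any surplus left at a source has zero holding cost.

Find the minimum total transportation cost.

360

A cheapest plan:
  P->I1: 30 × £1 = £30
  P->I3: 50 × £5 = £250
  Q->I2: 40 × £2 = £80
Total = 30 + 250 + 80 = £360.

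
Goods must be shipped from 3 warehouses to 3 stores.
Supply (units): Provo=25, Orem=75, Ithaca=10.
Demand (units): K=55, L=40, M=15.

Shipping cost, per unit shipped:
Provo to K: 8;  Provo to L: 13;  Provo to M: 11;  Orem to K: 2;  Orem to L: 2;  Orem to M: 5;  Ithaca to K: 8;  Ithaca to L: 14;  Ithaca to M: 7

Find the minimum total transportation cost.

One minimum-cost allocation:
  Provo to K: 20 units
  Provo to M: 5 units
  Orem to K: 35 units
  Orem to L: 40 units
  Ithaca to M: 10 units
Total cost = 435.
(Supply check: Provo ships 25; Orem ships 75; Ithaca ships 10.)

435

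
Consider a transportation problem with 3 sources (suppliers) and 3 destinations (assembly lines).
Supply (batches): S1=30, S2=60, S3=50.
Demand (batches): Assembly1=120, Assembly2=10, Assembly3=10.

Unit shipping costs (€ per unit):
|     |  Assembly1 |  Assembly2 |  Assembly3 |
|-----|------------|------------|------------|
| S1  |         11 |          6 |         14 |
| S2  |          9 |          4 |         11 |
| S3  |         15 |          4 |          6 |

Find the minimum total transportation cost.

1420

One minimum-cost allocation:
  S1–Assembly1: 30 × €11 = €330
  S2–Assembly1: 60 × €9 = €540
  S3–Assembly1: 30 × €15 = €450
  S3–Assembly2: 10 × €4 = €40
  S3–Assembly3: 10 × €6 = €60
Total = 330 + 540 + 450 + 40 + 60 = €1420.
(Supply check: S1 ships 30; S2 ships 60; S3 ships 50.)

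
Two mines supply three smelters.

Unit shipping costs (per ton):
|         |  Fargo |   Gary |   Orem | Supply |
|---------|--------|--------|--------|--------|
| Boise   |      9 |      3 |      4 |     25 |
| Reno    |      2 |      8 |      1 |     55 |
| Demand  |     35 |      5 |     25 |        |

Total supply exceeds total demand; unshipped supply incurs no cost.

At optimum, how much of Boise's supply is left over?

An optimal plan:
  Boise to Gary: 5 × 3 = 15
  Boise to Orem: 5 × 4 = 20
  Reno to Fargo: 35 × 2 = 70
  Reno to Orem: 20 × 1 = 20
Total cost = 125.
Boise ships 10 of its 25, leaving 15.

15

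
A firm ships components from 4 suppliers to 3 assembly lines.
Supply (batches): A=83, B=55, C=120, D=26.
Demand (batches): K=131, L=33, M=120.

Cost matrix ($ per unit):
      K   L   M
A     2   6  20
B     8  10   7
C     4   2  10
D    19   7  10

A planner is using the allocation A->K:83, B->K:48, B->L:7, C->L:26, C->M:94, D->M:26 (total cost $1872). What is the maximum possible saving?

413

Current plan cost = 83·2 + 48·8 + 7·10 + 26·2 + 94·10 + 26·10 = $1872.
Optimal plan:
  A->K: 83 batches
  B->M: 55 batches
  C->K: 48 batches
  C->L: 33 batches
  C->M: 39 batches
  D->M: 26 batches
Optimal cost = $1459.
Saving = 1872 − 1459 = $413.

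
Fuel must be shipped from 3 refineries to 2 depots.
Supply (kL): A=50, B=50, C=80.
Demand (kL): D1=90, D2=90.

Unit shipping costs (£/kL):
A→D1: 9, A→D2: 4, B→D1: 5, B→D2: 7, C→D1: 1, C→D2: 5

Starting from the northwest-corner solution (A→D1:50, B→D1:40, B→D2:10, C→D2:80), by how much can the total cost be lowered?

510

Current plan cost = 50·9 + 40·5 + 10·7 + 80·5 = £1120.
Optimal plan:
  A->D2: 50 × £4 = £200
  B->D1: 10 × £5 = £50
  B->D2: 40 × £7 = £280
  C->D1: 80 × £1 = £80
Optimal cost = £610.
Saving = 1120 − 610 = £510.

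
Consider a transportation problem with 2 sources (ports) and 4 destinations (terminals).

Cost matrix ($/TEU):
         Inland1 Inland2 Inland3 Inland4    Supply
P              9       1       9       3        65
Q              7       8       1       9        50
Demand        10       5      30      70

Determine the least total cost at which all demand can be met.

An optimal shipping plan:
  P to Inland2: 5 × $1 = $5
  P to Inland4: 60 × $3 = $180
  Q to Inland1: 10 × $7 = $70
  Q to Inland3: 30 × $1 = $30
  Q to Inland4: 10 × $9 = $90
Total = 5 + 180 + 70 + 30 + 90 = $375.
(Supply check: P ships 65; Q ships 50.)

375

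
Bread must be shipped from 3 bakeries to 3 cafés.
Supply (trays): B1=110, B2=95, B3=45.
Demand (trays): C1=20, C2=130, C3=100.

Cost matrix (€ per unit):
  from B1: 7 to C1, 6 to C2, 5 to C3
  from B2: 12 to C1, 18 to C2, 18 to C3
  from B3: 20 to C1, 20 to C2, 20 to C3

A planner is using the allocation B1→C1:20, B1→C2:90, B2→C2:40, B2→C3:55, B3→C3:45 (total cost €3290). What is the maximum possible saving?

Current plan cost = 20·7 + 90·6 + 40·18 + 55·18 + 45·20 = €3290.
Optimal plan:
  B1–C2: 10 trays
  B1–C3: 100 trays
  B2–C1: 20 trays
  B2–C2: 75 trays
  B3–C2: 45 trays
Optimal cost = €3050.
Saving = 3290 − 3050 = €240.

240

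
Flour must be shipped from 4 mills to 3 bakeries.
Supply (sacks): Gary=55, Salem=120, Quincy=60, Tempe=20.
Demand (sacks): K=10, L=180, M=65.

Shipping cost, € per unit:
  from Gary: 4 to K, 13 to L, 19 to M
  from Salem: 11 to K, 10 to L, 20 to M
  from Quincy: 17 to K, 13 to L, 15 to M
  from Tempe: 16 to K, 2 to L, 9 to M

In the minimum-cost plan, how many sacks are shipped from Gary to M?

5

The minimum-cost plan:
  Gary to K: 10 × €4 = €40
  Gary to L: 40 × €13 = €520
  Gary to M: 5 × €19 = €95
  Salem to L: 120 × €10 = €1200
  Quincy to M: 60 × €15 = €900
  Tempe to L: 20 × €2 = €40
Total cost = €2795.
So Gary→M carries 5 sacks.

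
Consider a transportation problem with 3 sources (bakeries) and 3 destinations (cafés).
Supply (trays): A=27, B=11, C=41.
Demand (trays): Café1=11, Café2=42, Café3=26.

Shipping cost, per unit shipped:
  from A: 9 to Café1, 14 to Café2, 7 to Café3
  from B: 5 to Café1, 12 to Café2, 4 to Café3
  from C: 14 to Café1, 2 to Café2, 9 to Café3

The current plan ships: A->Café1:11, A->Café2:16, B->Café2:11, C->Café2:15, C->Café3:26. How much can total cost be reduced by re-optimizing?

Current plan cost = 11·9 + 16·14 + 11·12 + 15·2 + 26·9 = 719.
Optimal plan:
  A→Café2: 1 × 14 = 14
  A→Café3: 26 × 7 = 182
  B→Café1: 11 × 5 = 55
  C→Café2: 41 × 2 = 82
Optimal cost = 333.
Saving = 719 − 333 = 386.

386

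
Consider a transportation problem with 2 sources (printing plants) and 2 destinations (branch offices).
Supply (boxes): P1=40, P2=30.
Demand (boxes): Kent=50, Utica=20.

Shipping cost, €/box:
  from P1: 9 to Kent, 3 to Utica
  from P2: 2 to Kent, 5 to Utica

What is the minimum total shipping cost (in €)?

300

An optimal shipping plan:
  P1–Kent: 20 × €9 = €180
  P1–Utica: 20 × €3 = €60
  P2–Kent: 30 × €2 = €60
Total = 180 + 60 + 60 = €300.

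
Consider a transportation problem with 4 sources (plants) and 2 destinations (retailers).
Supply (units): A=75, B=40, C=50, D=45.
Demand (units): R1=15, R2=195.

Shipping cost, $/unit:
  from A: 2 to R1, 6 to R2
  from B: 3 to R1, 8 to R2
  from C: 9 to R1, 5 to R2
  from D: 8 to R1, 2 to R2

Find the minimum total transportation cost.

1035

Optimal allocation:
  A to R2: 75 × $6 = $450
  B to R1: 15 × $3 = $45
  B to R2: 25 × $8 = $200
  C to R2: 50 × $5 = $250
  D to R2: 45 × $2 = $90
Total = 450 + 45 + 200 + 250 + 90 = $1035.
(Supply check: A ships 75; B ships 40; C ships 50; D ships 45.)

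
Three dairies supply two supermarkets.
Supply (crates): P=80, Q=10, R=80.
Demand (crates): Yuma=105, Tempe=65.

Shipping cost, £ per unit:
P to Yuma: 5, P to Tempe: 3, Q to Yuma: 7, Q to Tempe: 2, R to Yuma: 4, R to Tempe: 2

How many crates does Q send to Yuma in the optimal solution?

0

The minimum-cost plan:
  P to Yuma: 25 crates
  P to Tempe: 55 crates
  Q to Tempe: 10 crates
  R to Yuma: 80 crates
Total cost = £630.
The route Q→Yuma is not used.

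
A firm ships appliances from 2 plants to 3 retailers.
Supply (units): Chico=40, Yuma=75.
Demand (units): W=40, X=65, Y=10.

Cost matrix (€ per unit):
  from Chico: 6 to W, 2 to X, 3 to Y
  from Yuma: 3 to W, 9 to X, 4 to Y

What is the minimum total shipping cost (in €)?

465

A cheapest plan:
  Chico to X: 40 × €2 = €80
  Yuma to W: 40 × €3 = €120
  Yuma to X: 25 × €9 = €225
  Yuma to Y: 10 × €4 = €40
Total = 80 + 120 + 225 + 40 = €465.
(Supply check: Chico ships 40; Yuma ships 75.)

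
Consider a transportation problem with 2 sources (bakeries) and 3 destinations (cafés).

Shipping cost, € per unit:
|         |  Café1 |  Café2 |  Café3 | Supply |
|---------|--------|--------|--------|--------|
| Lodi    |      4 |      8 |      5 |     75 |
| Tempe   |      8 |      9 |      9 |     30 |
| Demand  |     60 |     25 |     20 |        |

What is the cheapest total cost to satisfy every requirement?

An optimal shipping plan:
  Lodi to Café1: 55 trays
  Lodi to Café3: 20 trays
  Tempe to Café1: 5 trays
  Tempe to Café2: 25 trays
Total cost = €585.

585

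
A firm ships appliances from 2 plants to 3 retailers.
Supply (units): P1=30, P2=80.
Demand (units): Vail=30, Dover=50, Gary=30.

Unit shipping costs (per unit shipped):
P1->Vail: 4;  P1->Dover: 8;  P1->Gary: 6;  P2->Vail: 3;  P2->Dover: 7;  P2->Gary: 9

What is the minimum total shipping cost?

620

Optimal allocation:
  P1→Gary: 30 units
  P2→Vail: 30 units
  P2→Dover: 50 units
Total cost = 620.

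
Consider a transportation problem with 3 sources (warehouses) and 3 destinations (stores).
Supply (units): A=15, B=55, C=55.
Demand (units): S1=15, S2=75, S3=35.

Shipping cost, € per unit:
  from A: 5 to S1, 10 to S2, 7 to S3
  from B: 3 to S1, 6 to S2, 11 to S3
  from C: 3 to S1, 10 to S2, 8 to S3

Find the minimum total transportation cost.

840

Optimal allocation:
  A->S3: 15 × €7 = €105
  B->S2: 55 × €6 = €330
  C->S1: 15 × €3 = €45
  C->S2: 20 × €10 = €200
  C->S3: 20 × €8 = €160
Total = 105 + 330 + 45 + 200 + 160 = €840.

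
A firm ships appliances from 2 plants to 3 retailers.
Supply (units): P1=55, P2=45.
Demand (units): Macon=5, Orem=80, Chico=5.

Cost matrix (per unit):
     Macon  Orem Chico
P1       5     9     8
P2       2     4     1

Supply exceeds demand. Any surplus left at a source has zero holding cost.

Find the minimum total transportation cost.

Optimal allocation:
  P1–Macon: 5 units
  P1–Orem: 40 units
  P2–Orem: 40 units
  P2–Chico: 5 units
Total cost = 550.
(Supply check: P1 ships 45; P2 ships 45.)

550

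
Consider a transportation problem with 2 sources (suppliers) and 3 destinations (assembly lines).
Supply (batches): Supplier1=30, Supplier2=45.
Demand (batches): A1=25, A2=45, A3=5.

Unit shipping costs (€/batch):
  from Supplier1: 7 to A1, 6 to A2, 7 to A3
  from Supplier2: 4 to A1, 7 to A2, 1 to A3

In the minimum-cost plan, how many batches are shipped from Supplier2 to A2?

Solving gives:
  Supplier1–A2: 30 × €6 = €180
  Supplier2–A1: 25 × €4 = €100
  Supplier2–A2: 15 × €7 = €105
  Supplier2–A3: 5 × €1 = €5
Total cost = €390.
So Supplier2→A2 carries 15 batches.

15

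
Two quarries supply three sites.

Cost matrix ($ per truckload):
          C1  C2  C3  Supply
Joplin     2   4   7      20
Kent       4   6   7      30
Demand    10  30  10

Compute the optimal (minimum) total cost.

One minimum-cost allocation:
  Joplin to C1: 10 truckloads
  Joplin to C2: 10 truckloads
  Kent to C2: 20 truckloads
  Kent to C3: 10 truckloads
Total cost = $250.
(Supply check: Joplin ships 20; Kent ships 30.)

250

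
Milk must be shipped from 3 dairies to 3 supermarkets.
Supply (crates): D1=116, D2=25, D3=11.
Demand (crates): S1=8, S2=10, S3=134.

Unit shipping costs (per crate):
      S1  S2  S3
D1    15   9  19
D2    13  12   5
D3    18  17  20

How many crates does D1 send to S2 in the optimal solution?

10

Solving gives:
  D1 to S1: 8 crates
  D1 to S2: 10 crates
  D1 to S3: 98 crates
  D2 to S3: 25 crates
  D3 to S3: 11 crates
Total cost = 2417.
So D1→S2 carries 10 crates.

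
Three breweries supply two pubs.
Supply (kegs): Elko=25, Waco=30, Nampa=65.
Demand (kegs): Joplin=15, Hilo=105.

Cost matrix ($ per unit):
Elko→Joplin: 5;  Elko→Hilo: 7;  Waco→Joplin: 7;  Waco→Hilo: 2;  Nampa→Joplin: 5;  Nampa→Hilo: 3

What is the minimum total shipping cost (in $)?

An optimal shipping plan:
  Elko to Joplin: 15 kegs
  Elko to Hilo: 10 kegs
  Waco to Hilo: 30 kegs
  Nampa to Hilo: 65 kegs
Total cost = $400.

400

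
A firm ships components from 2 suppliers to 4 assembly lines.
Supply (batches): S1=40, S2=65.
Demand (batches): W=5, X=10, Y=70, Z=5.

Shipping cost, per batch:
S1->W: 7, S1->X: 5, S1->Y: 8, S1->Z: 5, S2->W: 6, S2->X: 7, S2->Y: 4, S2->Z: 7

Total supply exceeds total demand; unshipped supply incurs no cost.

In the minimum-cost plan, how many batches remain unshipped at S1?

15

Minimum-cost shipments:
  S1 to W: 5 batches
  S1 to X: 10 batches
  S1 to Y: 5 batches
  S1 to Z: 5 batches
  S2 to Y: 65 batches
Total cost = 410.
S1 ships 25 of its 40, leaving 15.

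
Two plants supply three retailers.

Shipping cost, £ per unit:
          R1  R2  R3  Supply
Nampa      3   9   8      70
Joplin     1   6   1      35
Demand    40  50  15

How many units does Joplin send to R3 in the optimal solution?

Optimal shipments:
  Nampa->R1: 40 × £3 = £120
  Nampa->R2: 30 × £9 = £270
  Joplin->R2: 20 × £6 = £120
  Joplin->R3: 15 × £1 = £15
Total cost = £525.
So Joplin→R3 carries 15 units.

15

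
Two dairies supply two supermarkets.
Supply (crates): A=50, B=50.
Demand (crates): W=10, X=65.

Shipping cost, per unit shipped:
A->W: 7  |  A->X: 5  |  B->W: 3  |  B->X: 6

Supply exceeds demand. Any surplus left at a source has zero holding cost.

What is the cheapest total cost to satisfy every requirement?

370

One minimum-cost allocation:
  A–X: 50 crates
  B–W: 10 crates
  B–X: 15 crates
Total cost = 370.
(Supply check: A ships 50; B ships 25.)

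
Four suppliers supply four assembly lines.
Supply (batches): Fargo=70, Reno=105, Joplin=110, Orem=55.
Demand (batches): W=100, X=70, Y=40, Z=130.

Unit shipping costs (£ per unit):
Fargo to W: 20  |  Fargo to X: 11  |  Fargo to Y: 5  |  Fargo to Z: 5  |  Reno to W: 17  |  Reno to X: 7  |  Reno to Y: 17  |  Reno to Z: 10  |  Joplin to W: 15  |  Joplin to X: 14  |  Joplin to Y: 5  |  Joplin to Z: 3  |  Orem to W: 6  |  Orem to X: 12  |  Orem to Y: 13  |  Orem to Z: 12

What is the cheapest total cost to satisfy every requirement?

A cheapest plan:
  Fargo–Y: 40 × £5 = £200
  Fargo–Z: 30 × £5 = £150
  Reno–W: 35 × £17 = £595
  Reno–X: 70 × £7 = £490
  Joplin–W: 10 × £15 = £150
  Joplin–Z: 100 × £3 = £300
  Orem–W: 55 × £6 = £330
Total = 200 + 150 + 595 + 490 + 150 + 300 + 330 = £2215.

2215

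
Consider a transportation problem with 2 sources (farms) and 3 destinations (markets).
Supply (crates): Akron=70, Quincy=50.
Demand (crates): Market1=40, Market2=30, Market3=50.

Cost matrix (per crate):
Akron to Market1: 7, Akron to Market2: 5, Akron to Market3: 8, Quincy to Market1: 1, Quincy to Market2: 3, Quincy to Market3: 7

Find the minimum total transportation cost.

570

An optimal shipping plan:
  Akron->Market2: 20 crates
  Akron->Market3: 50 crates
  Quincy->Market1: 40 crates
  Quincy->Market2: 10 crates
Total cost = 570.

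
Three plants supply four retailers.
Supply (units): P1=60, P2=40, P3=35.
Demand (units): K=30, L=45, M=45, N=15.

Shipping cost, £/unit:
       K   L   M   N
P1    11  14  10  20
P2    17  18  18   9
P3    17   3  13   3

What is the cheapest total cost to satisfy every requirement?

Optimal allocation:
  P1–K: 15 × £11 = £165
  P1–M: 45 × £10 = £450
  P2–K: 15 × £17 = £255
  P2–L: 10 × £18 = £180
  P2–N: 15 × £9 = £135
  P3–L: 35 × £3 = £105
Total = 165 + 450 + 255 + 180 + 135 + 105 = £1290.
(Supply check: P1 ships 60; P2 ships 40; P3 ships 35.)

1290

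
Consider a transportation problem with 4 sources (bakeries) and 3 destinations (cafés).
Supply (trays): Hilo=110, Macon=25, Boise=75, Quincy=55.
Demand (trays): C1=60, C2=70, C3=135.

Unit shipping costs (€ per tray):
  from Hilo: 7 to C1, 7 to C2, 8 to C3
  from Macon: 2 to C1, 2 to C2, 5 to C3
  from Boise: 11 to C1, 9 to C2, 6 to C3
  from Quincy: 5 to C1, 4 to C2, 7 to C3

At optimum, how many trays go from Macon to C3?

The minimum-cost plan:
  Hilo→C1: 35 × €7 = €245
  Hilo→C2: 15 × €7 = €105
  Hilo→C3: 60 × €8 = €480
  Macon→C1: 25 × €2 = €50
  Boise→C3: 75 × €6 = €450
  Quincy→C2: 55 × €4 = €220
Total cost = €1550.
The route Macon→C3 is not used.

0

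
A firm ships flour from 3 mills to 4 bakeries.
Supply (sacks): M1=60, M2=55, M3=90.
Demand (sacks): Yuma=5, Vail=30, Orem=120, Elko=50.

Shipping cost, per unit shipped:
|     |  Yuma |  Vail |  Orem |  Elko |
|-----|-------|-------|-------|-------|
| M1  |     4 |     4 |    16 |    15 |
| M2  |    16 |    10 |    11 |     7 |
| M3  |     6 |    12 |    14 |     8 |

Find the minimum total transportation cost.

2105

A cheapest plan:
  M1 to Yuma: 5 × 4 = 20
  M1 to Vail: 30 × 4 = 120
  M1 to Orem: 25 × 16 = 400
  M2 to Orem: 55 × 11 = 605
  M3 to Orem: 40 × 14 = 560
  M3 to Elko: 50 × 8 = 400
Total = 20 + 120 + 400 + 605 + 560 + 400 = 2105.
(Supply check: M1 ships 60; M2 ships 55; M3 ships 90.)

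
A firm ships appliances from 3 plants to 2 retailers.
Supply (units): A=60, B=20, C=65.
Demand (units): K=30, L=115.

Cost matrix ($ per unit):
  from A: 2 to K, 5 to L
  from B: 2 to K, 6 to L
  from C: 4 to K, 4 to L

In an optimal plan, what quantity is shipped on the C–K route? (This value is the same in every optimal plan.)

The minimum-cost plan:
  A to K: 10 units
  A to L: 50 units
  B to K: 20 units
  C to L: 65 units
Total cost = $570.
The route C→K is not used.

0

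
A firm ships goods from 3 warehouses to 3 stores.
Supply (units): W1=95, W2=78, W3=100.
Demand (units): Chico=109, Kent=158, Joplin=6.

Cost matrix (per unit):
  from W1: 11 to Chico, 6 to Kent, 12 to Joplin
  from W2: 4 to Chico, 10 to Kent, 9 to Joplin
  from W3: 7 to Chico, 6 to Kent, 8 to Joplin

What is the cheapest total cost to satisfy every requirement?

1525

An optimal shipping plan:
  W1–Kent: 95 × 6 = 570
  W2–Chico: 78 × 4 = 312
  W3–Chico: 31 × 7 = 217
  W3–Kent: 63 × 6 = 378
  W3–Joplin: 6 × 8 = 48
Total = 570 + 312 + 217 + 378 + 48 = 1525.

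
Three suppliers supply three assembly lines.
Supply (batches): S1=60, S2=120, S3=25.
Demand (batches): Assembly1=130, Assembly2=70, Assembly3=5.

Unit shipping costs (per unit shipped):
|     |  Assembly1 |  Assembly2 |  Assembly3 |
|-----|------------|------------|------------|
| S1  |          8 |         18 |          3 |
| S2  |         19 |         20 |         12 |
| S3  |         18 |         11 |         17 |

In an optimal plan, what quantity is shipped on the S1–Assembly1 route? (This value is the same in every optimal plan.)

The minimum-cost plan:
  S1 to Assembly1: 60 batches
  S2 to Assembly1: 70 batches
  S2 to Assembly2: 45 batches
  S2 to Assembly3: 5 batches
  S3 to Assembly2: 25 batches
Total cost = 3045.
So S1→Assembly1 carries 60 batches.

60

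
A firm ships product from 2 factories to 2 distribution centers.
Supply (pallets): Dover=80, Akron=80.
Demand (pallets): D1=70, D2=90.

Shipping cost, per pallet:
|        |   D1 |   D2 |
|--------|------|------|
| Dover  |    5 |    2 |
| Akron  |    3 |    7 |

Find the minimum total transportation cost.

440

Optimal allocation:
  Dover–D2: 80 × 2 = 160
  Akron–D1: 70 × 3 = 210
  Akron–D2: 10 × 7 = 70
Total = 160 + 210 + 70 = 440.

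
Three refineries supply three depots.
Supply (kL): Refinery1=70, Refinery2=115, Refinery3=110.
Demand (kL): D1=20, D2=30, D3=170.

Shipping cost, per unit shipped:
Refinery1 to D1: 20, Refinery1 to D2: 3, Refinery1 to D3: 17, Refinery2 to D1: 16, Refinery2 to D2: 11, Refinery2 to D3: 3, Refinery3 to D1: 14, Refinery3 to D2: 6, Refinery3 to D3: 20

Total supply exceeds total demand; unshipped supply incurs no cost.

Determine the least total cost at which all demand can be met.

1695

A cheapest plan:
  Refinery1 to D2: 30 × 3 = 90
  Refinery1 to D3: 40 × 17 = 680
  Refinery2 to D3: 115 × 3 = 345
  Refinery3 to D1: 20 × 14 = 280
  Refinery3 to D3: 15 × 20 = 300
Total = 90 + 680 + 345 + 280 + 300 = 1695.
(Supply check: Refinery1 ships 70; Refinery2 ships 115; Refinery3 ships 35.)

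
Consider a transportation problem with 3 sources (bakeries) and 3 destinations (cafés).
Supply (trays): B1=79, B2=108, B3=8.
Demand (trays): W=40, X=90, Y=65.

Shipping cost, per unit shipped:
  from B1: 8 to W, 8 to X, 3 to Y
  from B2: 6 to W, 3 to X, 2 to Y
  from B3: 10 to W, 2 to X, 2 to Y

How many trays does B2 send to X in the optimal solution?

82

The minimum-cost plan:
  B1 to W: 14 trays
  B1 to Y: 65 trays
  B2 to W: 26 trays
  B2 to X: 82 trays
  B3 to X: 8 trays
Total cost = 725.
So B2→X carries 82 trays.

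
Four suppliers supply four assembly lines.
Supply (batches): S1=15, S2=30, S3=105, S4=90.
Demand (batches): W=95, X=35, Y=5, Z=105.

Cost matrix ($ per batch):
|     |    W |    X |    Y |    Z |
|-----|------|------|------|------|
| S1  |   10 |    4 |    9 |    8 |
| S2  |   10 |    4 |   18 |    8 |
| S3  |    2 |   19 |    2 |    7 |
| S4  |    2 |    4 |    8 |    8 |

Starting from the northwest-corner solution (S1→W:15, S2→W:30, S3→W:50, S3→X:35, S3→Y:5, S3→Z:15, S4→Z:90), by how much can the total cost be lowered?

Current plan cost = 15·10 + 30·10 + 50·2 + 35·19 + 5·2 + 15·7 + 90·8 = $2050.
Optimal plan:
  S1→X: 15 × $4 = $60
  S2→X: 20 × $4 = $80
  S2→Z: 10 × $8 = $80
  S3→W: 5 × $2 = $10
  S3→Y: 5 × $2 = $10
  S3→Z: 95 × $7 = $665
  S4→W: 90 × $2 = $180
Optimal cost = $1085.
Saving = 2050 − 1085 = $965.

965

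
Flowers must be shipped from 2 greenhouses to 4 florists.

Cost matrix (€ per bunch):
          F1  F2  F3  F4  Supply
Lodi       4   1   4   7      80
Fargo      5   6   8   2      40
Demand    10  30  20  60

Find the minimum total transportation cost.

A cheapest plan:
  Lodi→F1: 10 × €4 = €40
  Lodi→F2: 30 × €1 = €30
  Lodi→F3: 20 × €4 = €80
  Lodi→F4: 20 × €7 = €140
  Fargo→F4: 40 × €2 = €80
Total = 40 + 30 + 80 + 140 + 80 = €370.
(Supply check: Lodi ships 80; Fargo ships 40.)

370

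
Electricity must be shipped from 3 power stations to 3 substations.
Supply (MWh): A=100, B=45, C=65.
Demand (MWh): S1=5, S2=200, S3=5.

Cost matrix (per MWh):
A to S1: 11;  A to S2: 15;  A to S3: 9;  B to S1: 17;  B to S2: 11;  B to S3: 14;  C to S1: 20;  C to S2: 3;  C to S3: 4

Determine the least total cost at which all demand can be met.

2140

One minimum-cost allocation:
  A to S1: 5 × 11 = 55
  A to S2: 90 × 15 = 1350
  A to S3: 5 × 9 = 45
  B to S2: 45 × 11 = 495
  C to S2: 65 × 3 = 195
Total = 55 + 1350 + 45 + 495 + 195 = 2140.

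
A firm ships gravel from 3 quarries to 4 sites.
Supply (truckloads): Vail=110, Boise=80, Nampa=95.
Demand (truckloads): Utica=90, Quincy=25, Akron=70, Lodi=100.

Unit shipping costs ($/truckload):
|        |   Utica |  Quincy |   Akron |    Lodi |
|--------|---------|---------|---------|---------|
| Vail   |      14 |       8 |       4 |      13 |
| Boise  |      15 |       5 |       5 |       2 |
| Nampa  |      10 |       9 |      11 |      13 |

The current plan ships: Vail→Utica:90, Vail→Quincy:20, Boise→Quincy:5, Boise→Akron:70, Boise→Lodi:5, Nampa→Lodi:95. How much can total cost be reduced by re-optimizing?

Current plan cost = 90·14 + 20·8 + 5·5 + 70·5 + 5·2 + 95·13 = $3040.
Optimal plan:
  Vail->Quincy: 25 × $8 = $200
  Vail->Akron: 70 × $4 = $280
  Vail->Lodi: 15 × $13 = $195
  Boise->Lodi: 80 × $2 = $160
  Nampa->Utica: 90 × $10 = $900
  Nampa->Lodi: 5 × $13 = $65
Optimal cost = $1800.
Saving = 3040 − 1800 = $1240.

1240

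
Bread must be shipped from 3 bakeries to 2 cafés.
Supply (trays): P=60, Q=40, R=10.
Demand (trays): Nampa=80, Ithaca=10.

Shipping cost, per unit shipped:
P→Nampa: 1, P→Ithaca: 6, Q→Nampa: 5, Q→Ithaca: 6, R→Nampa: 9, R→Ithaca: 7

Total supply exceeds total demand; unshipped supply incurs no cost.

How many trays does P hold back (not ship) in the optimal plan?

Minimum-cost shipments:
  P→Nampa: 60 × 1 = 60
  Q→Nampa: 20 × 5 = 100
  Q→Ithaca: 10 × 6 = 60
Total cost = 220.
P ships 60 of its 60, leaving 0.

0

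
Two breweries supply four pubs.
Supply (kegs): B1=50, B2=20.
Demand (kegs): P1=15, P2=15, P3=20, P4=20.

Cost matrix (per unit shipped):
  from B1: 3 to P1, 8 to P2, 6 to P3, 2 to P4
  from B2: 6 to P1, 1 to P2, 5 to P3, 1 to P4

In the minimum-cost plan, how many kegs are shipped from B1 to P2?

Solving gives:
  B1 to P1: 15 × 3 = 45
  B1 to P3: 20 × 6 = 120
  B1 to P4: 15 × 2 = 30
  B2 to P2: 15 × 1 = 15
  B2 to P4: 5 × 1 = 5
Total cost = 215.
The route B1→P2 is not used.

0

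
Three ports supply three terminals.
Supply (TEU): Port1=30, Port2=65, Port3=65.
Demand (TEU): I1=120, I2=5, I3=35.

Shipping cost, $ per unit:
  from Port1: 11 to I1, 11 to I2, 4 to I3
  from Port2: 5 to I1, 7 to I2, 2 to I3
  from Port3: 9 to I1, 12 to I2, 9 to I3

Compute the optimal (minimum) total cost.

1025

An optimal shipping plan:
  Port1–I3: 30 × $4 = $120
  Port2–I1: 55 × $5 = $275
  Port2–I2: 5 × $7 = $35
  Port2–I3: 5 × $2 = $10
  Port3–I1: 65 × $9 = $585
Total = 120 + 275 + 35 + 10 + 585 = $1025.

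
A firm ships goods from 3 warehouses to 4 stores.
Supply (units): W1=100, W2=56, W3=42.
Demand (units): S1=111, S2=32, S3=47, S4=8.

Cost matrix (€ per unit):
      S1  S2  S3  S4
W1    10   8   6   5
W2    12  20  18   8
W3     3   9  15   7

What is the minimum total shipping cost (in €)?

Optimal allocation:
  W1->S1: 13 units
  W1->S2: 32 units
  W1->S3: 47 units
  W1->S4: 8 units
  W2->S1: 56 units
  W3->S1: 42 units
Total cost = €1506.

1506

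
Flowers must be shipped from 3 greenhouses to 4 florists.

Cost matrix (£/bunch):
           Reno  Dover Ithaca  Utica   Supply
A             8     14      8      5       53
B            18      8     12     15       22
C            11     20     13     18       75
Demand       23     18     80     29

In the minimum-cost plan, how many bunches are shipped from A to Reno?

Optimal shipments:
  A→Ithaca: 24 × £8 = £192
  A→Utica: 29 × £5 = £145
  B→Dover: 18 × £8 = £144
  B→Ithaca: 4 × £12 = £48
  C→Reno: 23 × £11 = £253
  C→Ithaca: 52 × £13 = £676
Total cost = £1458.
The route A→Reno is not used.

0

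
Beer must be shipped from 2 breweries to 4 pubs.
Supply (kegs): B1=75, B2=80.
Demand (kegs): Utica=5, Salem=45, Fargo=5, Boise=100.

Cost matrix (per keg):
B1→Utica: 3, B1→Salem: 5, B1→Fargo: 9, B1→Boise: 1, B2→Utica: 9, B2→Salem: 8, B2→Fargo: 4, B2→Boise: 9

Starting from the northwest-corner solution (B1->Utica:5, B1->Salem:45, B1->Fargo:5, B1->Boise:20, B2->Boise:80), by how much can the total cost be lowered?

Current plan cost = 5·3 + 45·5 + 5·9 + 20·1 + 80·9 = 1025.
Optimal plan:
  B1–Boise: 75 × 1 = 75
  B2–Utica: 5 × 9 = 45
  B2–Salem: 45 × 8 = 360
  B2–Fargo: 5 × 4 = 20
  B2–Boise: 25 × 9 = 225
Optimal cost = 725.
Saving = 1025 − 725 = 300.

300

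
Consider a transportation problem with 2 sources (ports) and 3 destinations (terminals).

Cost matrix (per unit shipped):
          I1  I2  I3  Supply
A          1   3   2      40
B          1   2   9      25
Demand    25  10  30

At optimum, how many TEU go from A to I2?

0

Solving gives:
  A to I1: 10 × 1 = 10
  A to I3: 30 × 2 = 60
  B to I1: 15 × 1 = 15
  B to I2: 10 × 2 = 20
Total cost = 105.
The route A→I2 is not used.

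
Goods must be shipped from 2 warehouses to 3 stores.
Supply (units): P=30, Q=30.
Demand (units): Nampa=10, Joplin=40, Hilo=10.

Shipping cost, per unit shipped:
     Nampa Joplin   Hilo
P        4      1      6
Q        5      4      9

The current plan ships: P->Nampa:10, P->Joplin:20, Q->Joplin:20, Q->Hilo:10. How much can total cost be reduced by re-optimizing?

20

Current plan cost = 10·4 + 20·1 + 20·4 + 10·9 = 230.
Optimal plan:
  P→Joplin: 20 units
  P→Hilo: 10 units
  Q→Nampa: 10 units
  Q→Joplin: 20 units
Optimal cost = 210.
Saving = 230 − 210 = 20.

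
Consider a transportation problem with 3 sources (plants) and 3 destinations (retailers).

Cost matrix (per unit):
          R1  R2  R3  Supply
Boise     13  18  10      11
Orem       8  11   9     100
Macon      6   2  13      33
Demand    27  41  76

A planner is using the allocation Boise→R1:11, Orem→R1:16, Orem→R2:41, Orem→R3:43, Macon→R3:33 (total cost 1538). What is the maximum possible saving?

473

Current plan cost = 11·13 + 16·8 + 41·11 + 43·9 + 33·13 = 1538.
Optimal plan:
  Boise->R3: 11 units
  Orem->R1: 27 units
  Orem->R2: 8 units
  Orem->R3: 65 units
  Macon->R2: 33 units
Optimal cost = 1065.
Saving = 1538 − 1065 = 473.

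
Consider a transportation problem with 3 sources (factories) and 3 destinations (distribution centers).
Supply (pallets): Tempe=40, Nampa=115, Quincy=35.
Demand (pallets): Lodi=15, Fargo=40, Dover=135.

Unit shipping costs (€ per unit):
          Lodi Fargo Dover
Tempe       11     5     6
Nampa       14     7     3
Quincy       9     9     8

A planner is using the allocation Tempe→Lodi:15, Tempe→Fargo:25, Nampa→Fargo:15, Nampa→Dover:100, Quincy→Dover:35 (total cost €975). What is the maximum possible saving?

135

Current plan cost = 15·11 + 25·5 + 15·7 + 100·3 + 35·8 = €975.
Optimal plan:
  Tempe to Fargo: 40 × €5 = €200
  Nampa to Dover: 115 × €3 = €345
  Quincy to Lodi: 15 × €9 = €135
  Quincy to Dover: 20 × €8 = €160
Optimal cost = €840.
Saving = 975 − 840 = €135.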